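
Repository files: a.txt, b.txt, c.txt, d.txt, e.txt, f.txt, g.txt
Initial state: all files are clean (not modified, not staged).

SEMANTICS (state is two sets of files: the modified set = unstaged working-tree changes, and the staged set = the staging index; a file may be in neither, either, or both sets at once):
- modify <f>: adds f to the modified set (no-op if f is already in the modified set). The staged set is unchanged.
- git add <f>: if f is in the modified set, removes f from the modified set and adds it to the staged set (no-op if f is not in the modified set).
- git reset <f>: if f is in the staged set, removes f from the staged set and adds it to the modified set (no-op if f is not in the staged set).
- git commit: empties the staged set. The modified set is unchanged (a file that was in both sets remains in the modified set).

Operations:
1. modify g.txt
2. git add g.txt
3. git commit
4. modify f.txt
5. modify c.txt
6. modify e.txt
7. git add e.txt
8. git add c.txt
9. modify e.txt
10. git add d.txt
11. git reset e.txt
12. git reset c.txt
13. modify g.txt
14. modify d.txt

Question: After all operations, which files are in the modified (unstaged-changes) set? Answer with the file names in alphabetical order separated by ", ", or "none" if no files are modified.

Answer: c.txt, d.txt, e.txt, f.txt, g.txt

Derivation:
After op 1 (modify g.txt): modified={g.txt} staged={none}
After op 2 (git add g.txt): modified={none} staged={g.txt}
After op 3 (git commit): modified={none} staged={none}
After op 4 (modify f.txt): modified={f.txt} staged={none}
After op 5 (modify c.txt): modified={c.txt, f.txt} staged={none}
After op 6 (modify e.txt): modified={c.txt, e.txt, f.txt} staged={none}
After op 7 (git add e.txt): modified={c.txt, f.txt} staged={e.txt}
After op 8 (git add c.txt): modified={f.txt} staged={c.txt, e.txt}
After op 9 (modify e.txt): modified={e.txt, f.txt} staged={c.txt, e.txt}
After op 10 (git add d.txt): modified={e.txt, f.txt} staged={c.txt, e.txt}
After op 11 (git reset e.txt): modified={e.txt, f.txt} staged={c.txt}
After op 12 (git reset c.txt): modified={c.txt, e.txt, f.txt} staged={none}
After op 13 (modify g.txt): modified={c.txt, e.txt, f.txt, g.txt} staged={none}
After op 14 (modify d.txt): modified={c.txt, d.txt, e.txt, f.txt, g.txt} staged={none}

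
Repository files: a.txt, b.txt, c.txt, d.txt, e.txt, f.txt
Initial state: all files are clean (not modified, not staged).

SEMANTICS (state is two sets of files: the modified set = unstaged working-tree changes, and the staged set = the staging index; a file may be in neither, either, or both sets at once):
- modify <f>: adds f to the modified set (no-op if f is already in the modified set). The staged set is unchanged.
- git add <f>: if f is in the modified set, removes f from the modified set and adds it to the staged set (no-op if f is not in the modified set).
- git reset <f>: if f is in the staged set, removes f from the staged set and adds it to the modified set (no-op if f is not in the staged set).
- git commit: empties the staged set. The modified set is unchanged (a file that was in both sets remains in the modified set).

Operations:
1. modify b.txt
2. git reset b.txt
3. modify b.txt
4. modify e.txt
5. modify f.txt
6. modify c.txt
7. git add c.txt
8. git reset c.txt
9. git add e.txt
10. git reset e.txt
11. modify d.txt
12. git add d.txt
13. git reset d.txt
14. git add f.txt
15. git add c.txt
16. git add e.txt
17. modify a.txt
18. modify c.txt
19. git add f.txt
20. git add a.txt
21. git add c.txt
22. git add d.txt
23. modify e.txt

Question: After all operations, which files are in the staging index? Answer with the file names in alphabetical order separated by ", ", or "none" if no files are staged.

Answer: a.txt, c.txt, d.txt, e.txt, f.txt

Derivation:
After op 1 (modify b.txt): modified={b.txt} staged={none}
After op 2 (git reset b.txt): modified={b.txt} staged={none}
After op 3 (modify b.txt): modified={b.txt} staged={none}
After op 4 (modify e.txt): modified={b.txt, e.txt} staged={none}
After op 5 (modify f.txt): modified={b.txt, e.txt, f.txt} staged={none}
After op 6 (modify c.txt): modified={b.txt, c.txt, e.txt, f.txt} staged={none}
After op 7 (git add c.txt): modified={b.txt, e.txt, f.txt} staged={c.txt}
After op 8 (git reset c.txt): modified={b.txt, c.txt, e.txt, f.txt} staged={none}
After op 9 (git add e.txt): modified={b.txt, c.txt, f.txt} staged={e.txt}
After op 10 (git reset e.txt): modified={b.txt, c.txt, e.txt, f.txt} staged={none}
After op 11 (modify d.txt): modified={b.txt, c.txt, d.txt, e.txt, f.txt} staged={none}
After op 12 (git add d.txt): modified={b.txt, c.txt, e.txt, f.txt} staged={d.txt}
After op 13 (git reset d.txt): modified={b.txt, c.txt, d.txt, e.txt, f.txt} staged={none}
After op 14 (git add f.txt): modified={b.txt, c.txt, d.txt, e.txt} staged={f.txt}
After op 15 (git add c.txt): modified={b.txt, d.txt, e.txt} staged={c.txt, f.txt}
After op 16 (git add e.txt): modified={b.txt, d.txt} staged={c.txt, e.txt, f.txt}
After op 17 (modify a.txt): modified={a.txt, b.txt, d.txt} staged={c.txt, e.txt, f.txt}
After op 18 (modify c.txt): modified={a.txt, b.txt, c.txt, d.txt} staged={c.txt, e.txt, f.txt}
After op 19 (git add f.txt): modified={a.txt, b.txt, c.txt, d.txt} staged={c.txt, e.txt, f.txt}
After op 20 (git add a.txt): modified={b.txt, c.txt, d.txt} staged={a.txt, c.txt, e.txt, f.txt}
After op 21 (git add c.txt): modified={b.txt, d.txt} staged={a.txt, c.txt, e.txt, f.txt}
After op 22 (git add d.txt): modified={b.txt} staged={a.txt, c.txt, d.txt, e.txt, f.txt}
After op 23 (modify e.txt): modified={b.txt, e.txt} staged={a.txt, c.txt, d.txt, e.txt, f.txt}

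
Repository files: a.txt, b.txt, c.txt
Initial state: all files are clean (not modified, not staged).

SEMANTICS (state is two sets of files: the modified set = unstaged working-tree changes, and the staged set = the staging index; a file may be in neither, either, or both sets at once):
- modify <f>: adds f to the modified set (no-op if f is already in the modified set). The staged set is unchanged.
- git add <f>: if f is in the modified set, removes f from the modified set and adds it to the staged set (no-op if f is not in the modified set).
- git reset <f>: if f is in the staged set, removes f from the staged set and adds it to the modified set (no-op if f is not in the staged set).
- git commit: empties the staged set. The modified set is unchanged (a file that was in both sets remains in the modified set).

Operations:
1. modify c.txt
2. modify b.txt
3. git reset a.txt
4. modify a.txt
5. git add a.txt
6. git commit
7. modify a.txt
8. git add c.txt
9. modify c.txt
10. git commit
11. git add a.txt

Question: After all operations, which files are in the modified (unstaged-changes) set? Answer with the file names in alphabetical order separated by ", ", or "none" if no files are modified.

After op 1 (modify c.txt): modified={c.txt} staged={none}
After op 2 (modify b.txt): modified={b.txt, c.txt} staged={none}
After op 3 (git reset a.txt): modified={b.txt, c.txt} staged={none}
After op 4 (modify a.txt): modified={a.txt, b.txt, c.txt} staged={none}
After op 5 (git add a.txt): modified={b.txt, c.txt} staged={a.txt}
After op 6 (git commit): modified={b.txt, c.txt} staged={none}
After op 7 (modify a.txt): modified={a.txt, b.txt, c.txt} staged={none}
After op 8 (git add c.txt): modified={a.txt, b.txt} staged={c.txt}
After op 9 (modify c.txt): modified={a.txt, b.txt, c.txt} staged={c.txt}
After op 10 (git commit): modified={a.txt, b.txt, c.txt} staged={none}
After op 11 (git add a.txt): modified={b.txt, c.txt} staged={a.txt}

Answer: b.txt, c.txt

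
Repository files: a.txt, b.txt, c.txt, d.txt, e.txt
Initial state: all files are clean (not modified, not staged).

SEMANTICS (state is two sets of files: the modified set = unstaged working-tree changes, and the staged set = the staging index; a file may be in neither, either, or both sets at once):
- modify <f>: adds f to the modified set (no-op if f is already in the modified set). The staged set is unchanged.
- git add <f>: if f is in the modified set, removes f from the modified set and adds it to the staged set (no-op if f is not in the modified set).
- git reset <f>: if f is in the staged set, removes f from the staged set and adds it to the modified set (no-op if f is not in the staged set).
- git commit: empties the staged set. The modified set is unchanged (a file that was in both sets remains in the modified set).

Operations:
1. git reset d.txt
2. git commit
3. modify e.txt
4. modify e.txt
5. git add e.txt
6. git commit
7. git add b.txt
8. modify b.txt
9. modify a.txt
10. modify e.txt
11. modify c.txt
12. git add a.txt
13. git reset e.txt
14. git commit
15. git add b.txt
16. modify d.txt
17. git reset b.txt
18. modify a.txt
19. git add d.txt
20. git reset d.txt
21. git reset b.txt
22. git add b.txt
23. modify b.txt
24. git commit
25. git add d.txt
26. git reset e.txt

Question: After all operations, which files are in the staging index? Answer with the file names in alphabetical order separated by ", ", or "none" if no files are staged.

Answer: d.txt

Derivation:
After op 1 (git reset d.txt): modified={none} staged={none}
After op 2 (git commit): modified={none} staged={none}
After op 3 (modify e.txt): modified={e.txt} staged={none}
After op 4 (modify e.txt): modified={e.txt} staged={none}
After op 5 (git add e.txt): modified={none} staged={e.txt}
After op 6 (git commit): modified={none} staged={none}
After op 7 (git add b.txt): modified={none} staged={none}
After op 8 (modify b.txt): modified={b.txt} staged={none}
After op 9 (modify a.txt): modified={a.txt, b.txt} staged={none}
After op 10 (modify e.txt): modified={a.txt, b.txt, e.txt} staged={none}
After op 11 (modify c.txt): modified={a.txt, b.txt, c.txt, e.txt} staged={none}
After op 12 (git add a.txt): modified={b.txt, c.txt, e.txt} staged={a.txt}
After op 13 (git reset e.txt): modified={b.txt, c.txt, e.txt} staged={a.txt}
After op 14 (git commit): modified={b.txt, c.txt, e.txt} staged={none}
After op 15 (git add b.txt): modified={c.txt, e.txt} staged={b.txt}
After op 16 (modify d.txt): modified={c.txt, d.txt, e.txt} staged={b.txt}
After op 17 (git reset b.txt): modified={b.txt, c.txt, d.txt, e.txt} staged={none}
After op 18 (modify a.txt): modified={a.txt, b.txt, c.txt, d.txt, e.txt} staged={none}
After op 19 (git add d.txt): modified={a.txt, b.txt, c.txt, e.txt} staged={d.txt}
After op 20 (git reset d.txt): modified={a.txt, b.txt, c.txt, d.txt, e.txt} staged={none}
After op 21 (git reset b.txt): modified={a.txt, b.txt, c.txt, d.txt, e.txt} staged={none}
After op 22 (git add b.txt): modified={a.txt, c.txt, d.txt, e.txt} staged={b.txt}
After op 23 (modify b.txt): modified={a.txt, b.txt, c.txt, d.txt, e.txt} staged={b.txt}
After op 24 (git commit): modified={a.txt, b.txt, c.txt, d.txt, e.txt} staged={none}
After op 25 (git add d.txt): modified={a.txt, b.txt, c.txt, e.txt} staged={d.txt}
After op 26 (git reset e.txt): modified={a.txt, b.txt, c.txt, e.txt} staged={d.txt}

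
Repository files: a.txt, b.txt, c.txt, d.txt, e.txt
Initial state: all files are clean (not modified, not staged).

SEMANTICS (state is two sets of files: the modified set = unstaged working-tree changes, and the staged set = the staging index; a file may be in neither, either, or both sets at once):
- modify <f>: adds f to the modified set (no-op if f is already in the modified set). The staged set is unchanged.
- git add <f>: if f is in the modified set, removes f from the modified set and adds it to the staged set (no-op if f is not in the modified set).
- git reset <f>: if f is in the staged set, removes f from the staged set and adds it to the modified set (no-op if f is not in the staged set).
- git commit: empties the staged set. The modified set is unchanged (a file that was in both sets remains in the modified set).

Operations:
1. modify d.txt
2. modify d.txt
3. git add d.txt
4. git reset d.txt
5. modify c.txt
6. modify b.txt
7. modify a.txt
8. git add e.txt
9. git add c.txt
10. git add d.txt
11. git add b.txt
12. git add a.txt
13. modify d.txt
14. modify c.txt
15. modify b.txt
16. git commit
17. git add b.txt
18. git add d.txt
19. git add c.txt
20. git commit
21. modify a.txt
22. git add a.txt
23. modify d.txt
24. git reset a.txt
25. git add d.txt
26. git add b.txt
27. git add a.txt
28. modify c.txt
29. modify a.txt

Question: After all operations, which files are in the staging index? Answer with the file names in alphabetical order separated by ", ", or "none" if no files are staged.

Answer: a.txt, d.txt

Derivation:
After op 1 (modify d.txt): modified={d.txt} staged={none}
After op 2 (modify d.txt): modified={d.txt} staged={none}
After op 3 (git add d.txt): modified={none} staged={d.txt}
After op 4 (git reset d.txt): modified={d.txt} staged={none}
After op 5 (modify c.txt): modified={c.txt, d.txt} staged={none}
After op 6 (modify b.txt): modified={b.txt, c.txt, d.txt} staged={none}
After op 7 (modify a.txt): modified={a.txt, b.txt, c.txt, d.txt} staged={none}
After op 8 (git add e.txt): modified={a.txt, b.txt, c.txt, d.txt} staged={none}
After op 9 (git add c.txt): modified={a.txt, b.txt, d.txt} staged={c.txt}
After op 10 (git add d.txt): modified={a.txt, b.txt} staged={c.txt, d.txt}
After op 11 (git add b.txt): modified={a.txt} staged={b.txt, c.txt, d.txt}
After op 12 (git add a.txt): modified={none} staged={a.txt, b.txt, c.txt, d.txt}
After op 13 (modify d.txt): modified={d.txt} staged={a.txt, b.txt, c.txt, d.txt}
After op 14 (modify c.txt): modified={c.txt, d.txt} staged={a.txt, b.txt, c.txt, d.txt}
After op 15 (modify b.txt): modified={b.txt, c.txt, d.txt} staged={a.txt, b.txt, c.txt, d.txt}
After op 16 (git commit): modified={b.txt, c.txt, d.txt} staged={none}
After op 17 (git add b.txt): modified={c.txt, d.txt} staged={b.txt}
After op 18 (git add d.txt): modified={c.txt} staged={b.txt, d.txt}
After op 19 (git add c.txt): modified={none} staged={b.txt, c.txt, d.txt}
After op 20 (git commit): modified={none} staged={none}
After op 21 (modify a.txt): modified={a.txt} staged={none}
After op 22 (git add a.txt): modified={none} staged={a.txt}
After op 23 (modify d.txt): modified={d.txt} staged={a.txt}
After op 24 (git reset a.txt): modified={a.txt, d.txt} staged={none}
After op 25 (git add d.txt): modified={a.txt} staged={d.txt}
After op 26 (git add b.txt): modified={a.txt} staged={d.txt}
After op 27 (git add a.txt): modified={none} staged={a.txt, d.txt}
After op 28 (modify c.txt): modified={c.txt} staged={a.txt, d.txt}
After op 29 (modify a.txt): modified={a.txt, c.txt} staged={a.txt, d.txt}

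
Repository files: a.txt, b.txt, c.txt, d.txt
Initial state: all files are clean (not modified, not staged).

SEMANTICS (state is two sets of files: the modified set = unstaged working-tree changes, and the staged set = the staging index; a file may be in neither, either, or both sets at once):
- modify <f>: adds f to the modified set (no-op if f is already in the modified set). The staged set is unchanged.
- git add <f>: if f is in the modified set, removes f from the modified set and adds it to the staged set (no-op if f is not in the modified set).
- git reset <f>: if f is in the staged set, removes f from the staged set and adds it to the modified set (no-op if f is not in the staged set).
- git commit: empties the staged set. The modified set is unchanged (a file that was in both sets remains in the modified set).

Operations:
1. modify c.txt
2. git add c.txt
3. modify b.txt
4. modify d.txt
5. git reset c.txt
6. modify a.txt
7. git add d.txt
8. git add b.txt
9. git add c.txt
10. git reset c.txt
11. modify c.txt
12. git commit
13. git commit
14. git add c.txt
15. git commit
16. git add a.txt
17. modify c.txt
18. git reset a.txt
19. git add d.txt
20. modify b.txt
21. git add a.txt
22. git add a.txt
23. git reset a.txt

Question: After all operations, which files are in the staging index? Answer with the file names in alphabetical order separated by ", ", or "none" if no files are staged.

Answer: none

Derivation:
After op 1 (modify c.txt): modified={c.txt} staged={none}
After op 2 (git add c.txt): modified={none} staged={c.txt}
After op 3 (modify b.txt): modified={b.txt} staged={c.txt}
After op 4 (modify d.txt): modified={b.txt, d.txt} staged={c.txt}
After op 5 (git reset c.txt): modified={b.txt, c.txt, d.txt} staged={none}
After op 6 (modify a.txt): modified={a.txt, b.txt, c.txt, d.txt} staged={none}
After op 7 (git add d.txt): modified={a.txt, b.txt, c.txt} staged={d.txt}
After op 8 (git add b.txt): modified={a.txt, c.txt} staged={b.txt, d.txt}
After op 9 (git add c.txt): modified={a.txt} staged={b.txt, c.txt, d.txt}
After op 10 (git reset c.txt): modified={a.txt, c.txt} staged={b.txt, d.txt}
After op 11 (modify c.txt): modified={a.txt, c.txt} staged={b.txt, d.txt}
After op 12 (git commit): modified={a.txt, c.txt} staged={none}
After op 13 (git commit): modified={a.txt, c.txt} staged={none}
After op 14 (git add c.txt): modified={a.txt} staged={c.txt}
After op 15 (git commit): modified={a.txt} staged={none}
After op 16 (git add a.txt): modified={none} staged={a.txt}
After op 17 (modify c.txt): modified={c.txt} staged={a.txt}
After op 18 (git reset a.txt): modified={a.txt, c.txt} staged={none}
After op 19 (git add d.txt): modified={a.txt, c.txt} staged={none}
After op 20 (modify b.txt): modified={a.txt, b.txt, c.txt} staged={none}
After op 21 (git add a.txt): modified={b.txt, c.txt} staged={a.txt}
After op 22 (git add a.txt): modified={b.txt, c.txt} staged={a.txt}
After op 23 (git reset a.txt): modified={a.txt, b.txt, c.txt} staged={none}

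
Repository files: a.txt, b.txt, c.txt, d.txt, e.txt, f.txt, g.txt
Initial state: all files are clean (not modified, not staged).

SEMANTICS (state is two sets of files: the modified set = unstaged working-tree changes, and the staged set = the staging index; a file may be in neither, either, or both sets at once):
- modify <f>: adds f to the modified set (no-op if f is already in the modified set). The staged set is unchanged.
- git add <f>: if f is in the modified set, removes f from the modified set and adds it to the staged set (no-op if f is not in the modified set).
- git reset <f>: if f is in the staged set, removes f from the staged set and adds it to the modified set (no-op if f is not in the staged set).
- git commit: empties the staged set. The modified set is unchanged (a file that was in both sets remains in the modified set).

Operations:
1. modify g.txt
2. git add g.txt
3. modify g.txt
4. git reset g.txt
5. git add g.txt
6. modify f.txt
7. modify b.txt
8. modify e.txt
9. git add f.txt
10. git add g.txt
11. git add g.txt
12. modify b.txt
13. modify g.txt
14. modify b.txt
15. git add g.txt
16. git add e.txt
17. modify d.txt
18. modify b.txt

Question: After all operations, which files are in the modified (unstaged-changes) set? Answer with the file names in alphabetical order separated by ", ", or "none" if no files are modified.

Answer: b.txt, d.txt

Derivation:
After op 1 (modify g.txt): modified={g.txt} staged={none}
After op 2 (git add g.txt): modified={none} staged={g.txt}
After op 3 (modify g.txt): modified={g.txt} staged={g.txt}
After op 4 (git reset g.txt): modified={g.txt} staged={none}
After op 5 (git add g.txt): modified={none} staged={g.txt}
After op 6 (modify f.txt): modified={f.txt} staged={g.txt}
After op 7 (modify b.txt): modified={b.txt, f.txt} staged={g.txt}
After op 8 (modify e.txt): modified={b.txt, e.txt, f.txt} staged={g.txt}
After op 9 (git add f.txt): modified={b.txt, e.txt} staged={f.txt, g.txt}
After op 10 (git add g.txt): modified={b.txt, e.txt} staged={f.txt, g.txt}
After op 11 (git add g.txt): modified={b.txt, e.txt} staged={f.txt, g.txt}
After op 12 (modify b.txt): modified={b.txt, e.txt} staged={f.txt, g.txt}
After op 13 (modify g.txt): modified={b.txt, e.txt, g.txt} staged={f.txt, g.txt}
After op 14 (modify b.txt): modified={b.txt, e.txt, g.txt} staged={f.txt, g.txt}
After op 15 (git add g.txt): modified={b.txt, e.txt} staged={f.txt, g.txt}
After op 16 (git add e.txt): modified={b.txt} staged={e.txt, f.txt, g.txt}
After op 17 (modify d.txt): modified={b.txt, d.txt} staged={e.txt, f.txt, g.txt}
After op 18 (modify b.txt): modified={b.txt, d.txt} staged={e.txt, f.txt, g.txt}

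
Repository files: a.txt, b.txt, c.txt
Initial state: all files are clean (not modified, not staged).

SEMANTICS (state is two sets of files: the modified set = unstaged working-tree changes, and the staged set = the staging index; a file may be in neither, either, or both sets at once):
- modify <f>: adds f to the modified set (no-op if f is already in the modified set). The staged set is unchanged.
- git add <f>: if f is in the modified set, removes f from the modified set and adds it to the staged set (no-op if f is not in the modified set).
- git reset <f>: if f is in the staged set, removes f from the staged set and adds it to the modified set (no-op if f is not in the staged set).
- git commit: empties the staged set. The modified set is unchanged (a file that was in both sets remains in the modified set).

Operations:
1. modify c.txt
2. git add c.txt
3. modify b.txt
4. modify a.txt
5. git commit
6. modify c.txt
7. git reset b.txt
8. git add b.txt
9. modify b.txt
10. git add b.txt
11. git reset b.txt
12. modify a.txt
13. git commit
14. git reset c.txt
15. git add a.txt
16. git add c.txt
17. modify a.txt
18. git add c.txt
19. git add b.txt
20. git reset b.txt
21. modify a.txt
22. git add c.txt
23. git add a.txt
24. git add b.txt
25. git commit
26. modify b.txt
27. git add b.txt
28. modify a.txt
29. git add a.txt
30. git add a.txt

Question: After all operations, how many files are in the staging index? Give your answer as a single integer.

After op 1 (modify c.txt): modified={c.txt} staged={none}
After op 2 (git add c.txt): modified={none} staged={c.txt}
After op 3 (modify b.txt): modified={b.txt} staged={c.txt}
After op 4 (modify a.txt): modified={a.txt, b.txt} staged={c.txt}
After op 5 (git commit): modified={a.txt, b.txt} staged={none}
After op 6 (modify c.txt): modified={a.txt, b.txt, c.txt} staged={none}
After op 7 (git reset b.txt): modified={a.txt, b.txt, c.txt} staged={none}
After op 8 (git add b.txt): modified={a.txt, c.txt} staged={b.txt}
After op 9 (modify b.txt): modified={a.txt, b.txt, c.txt} staged={b.txt}
After op 10 (git add b.txt): modified={a.txt, c.txt} staged={b.txt}
After op 11 (git reset b.txt): modified={a.txt, b.txt, c.txt} staged={none}
After op 12 (modify a.txt): modified={a.txt, b.txt, c.txt} staged={none}
After op 13 (git commit): modified={a.txt, b.txt, c.txt} staged={none}
After op 14 (git reset c.txt): modified={a.txt, b.txt, c.txt} staged={none}
After op 15 (git add a.txt): modified={b.txt, c.txt} staged={a.txt}
After op 16 (git add c.txt): modified={b.txt} staged={a.txt, c.txt}
After op 17 (modify a.txt): modified={a.txt, b.txt} staged={a.txt, c.txt}
After op 18 (git add c.txt): modified={a.txt, b.txt} staged={a.txt, c.txt}
After op 19 (git add b.txt): modified={a.txt} staged={a.txt, b.txt, c.txt}
After op 20 (git reset b.txt): modified={a.txt, b.txt} staged={a.txt, c.txt}
After op 21 (modify a.txt): modified={a.txt, b.txt} staged={a.txt, c.txt}
After op 22 (git add c.txt): modified={a.txt, b.txt} staged={a.txt, c.txt}
After op 23 (git add a.txt): modified={b.txt} staged={a.txt, c.txt}
After op 24 (git add b.txt): modified={none} staged={a.txt, b.txt, c.txt}
After op 25 (git commit): modified={none} staged={none}
After op 26 (modify b.txt): modified={b.txt} staged={none}
After op 27 (git add b.txt): modified={none} staged={b.txt}
After op 28 (modify a.txt): modified={a.txt} staged={b.txt}
After op 29 (git add a.txt): modified={none} staged={a.txt, b.txt}
After op 30 (git add a.txt): modified={none} staged={a.txt, b.txt}
Final staged set: {a.txt, b.txt} -> count=2

Answer: 2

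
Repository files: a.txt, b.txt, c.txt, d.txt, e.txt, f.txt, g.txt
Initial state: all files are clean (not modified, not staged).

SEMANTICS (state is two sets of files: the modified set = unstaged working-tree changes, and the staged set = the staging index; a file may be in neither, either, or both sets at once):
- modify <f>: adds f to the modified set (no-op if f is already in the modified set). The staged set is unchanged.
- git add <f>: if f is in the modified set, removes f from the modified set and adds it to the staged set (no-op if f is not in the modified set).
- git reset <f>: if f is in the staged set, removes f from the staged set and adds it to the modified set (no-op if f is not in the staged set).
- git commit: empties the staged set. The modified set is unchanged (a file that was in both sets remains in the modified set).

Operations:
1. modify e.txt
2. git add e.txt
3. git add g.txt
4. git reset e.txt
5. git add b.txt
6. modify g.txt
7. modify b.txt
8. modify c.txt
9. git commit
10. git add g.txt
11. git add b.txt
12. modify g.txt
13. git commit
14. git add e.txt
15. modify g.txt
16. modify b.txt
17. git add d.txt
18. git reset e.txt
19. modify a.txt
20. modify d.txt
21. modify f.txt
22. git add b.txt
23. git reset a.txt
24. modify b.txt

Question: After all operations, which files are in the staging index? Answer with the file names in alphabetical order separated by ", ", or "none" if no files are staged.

Answer: b.txt

Derivation:
After op 1 (modify e.txt): modified={e.txt} staged={none}
After op 2 (git add e.txt): modified={none} staged={e.txt}
After op 3 (git add g.txt): modified={none} staged={e.txt}
After op 4 (git reset e.txt): modified={e.txt} staged={none}
After op 5 (git add b.txt): modified={e.txt} staged={none}
After op 6 (modify g.txt): modified={e.txt, g.txt} staged={none}
After op 7 (modify b.txt): modified={b.txt, e.txt, g.txt} staged={none}
After op 8 (modify c.txt): modified={b.txt, c.txt, e.txt, g.txt} staged={none}
After op 9 (git commit): modified={b.txt, c.txt, e.txt, g.txt} staged={none}
After op 10 (git add g.txt): modified={b.txt, c.txt, e.txt} staged={g.txt}
After op 11 (git add b.txt): modified={c.txt, e.txt} staged={b.txt, g.txt}
After op 12 (modify g.txt): modified={c.txt, e.txt, g.txt} staged={b.txt, g.txt}
After op 13 (git commit): modified={c.txt, e.txt, g.txt} staged={none}
After op 14 (git add e.txt): modified={c.txt, g.txt} staged={e.txt}
After op 15 (modify g.txt): modified={c.txt, g.txt} staged={e.txt}
After op 16 (modify b.txt): modified={b.txt, c.txt, g.txt} staged={e.txt}
After op 17 (git add d.txt): modified={b.txt, c.txt, g.txt} staged={e.txt}
After op 18 (git reset e.txt): modified={b.txt, c.txt, e.txt, g.txt} staged={none}
After op 19 (modify a.txt): modified={a.txt, b.txt, c.txt, e.txt, g.txt} staged={none}
After op 20 (modify d.txt): modified={a.txt, b.txt, c.txt, d.txt, e.txt, g.txt} staged={none}
After op 21 (modify f.txt): modified={a.txt, b.txt, c.txt, d.txt, e.txt, f.txt, g.txt} staged={none}
After op 22 (git add b.txt): modified={a.txt, c.txt, d.txt, e.txt, f.txt, g.txt} staged={b.txt}
After op 23 (git reset a.txt): modified={a.txt, c.txt, d.txt, e.txt, f.txt, g.txt} staged={b.txt}
After op 24 (modify b.txt): modified={a.txt, b.txt, c.txt, d.txt, e.txt, f.txt, g.txt} staged={b.txt}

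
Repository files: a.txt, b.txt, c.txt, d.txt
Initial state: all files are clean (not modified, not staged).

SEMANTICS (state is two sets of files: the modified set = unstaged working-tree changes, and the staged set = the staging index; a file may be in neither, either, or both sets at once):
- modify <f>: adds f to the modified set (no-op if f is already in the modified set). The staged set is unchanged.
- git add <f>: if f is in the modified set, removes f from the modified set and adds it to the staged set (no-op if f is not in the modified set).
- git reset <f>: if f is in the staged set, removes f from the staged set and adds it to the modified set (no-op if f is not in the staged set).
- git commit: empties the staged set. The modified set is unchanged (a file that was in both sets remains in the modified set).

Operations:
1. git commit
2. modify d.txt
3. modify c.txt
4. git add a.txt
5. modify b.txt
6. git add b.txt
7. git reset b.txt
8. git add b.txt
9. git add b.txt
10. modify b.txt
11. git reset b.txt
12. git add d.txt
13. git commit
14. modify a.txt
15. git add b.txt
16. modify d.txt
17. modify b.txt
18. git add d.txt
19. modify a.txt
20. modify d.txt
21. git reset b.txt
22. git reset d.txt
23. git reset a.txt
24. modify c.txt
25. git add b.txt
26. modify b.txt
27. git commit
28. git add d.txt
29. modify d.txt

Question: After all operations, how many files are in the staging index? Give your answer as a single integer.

After op 1 (git commit): modified={none} staged={none}
After op 2 (modify d.txt): modified={d.txt} staged={none}
After op 3 (modify c.txt): modified={c.txt, d.txt} staged={none}
After op 4 (git add a.txt): modified={c.txt, d.txt} staged={none}
After op 5 (modify b.txt): modified={b.txt, c.txt, d.txt} staged={none}
After op 6 (git add b.txt): modified={c.txt, d.txt} staged={b.txt}
After op 7 (git reset b.txt): modified={b.txt, c.txt, d.txt} staged={none}
After op 8 (git add b.txt): modified={c.txt, d.txt} staged={b.txt}
After op 9 (git add b.txt): modified={c.txt, d.txt} staged={b.txt}
After op 10 (modify b.txt): modified={b.txt, c.txt, d.txt} staged={b.txt}
After op 11 (git reset b.txt): modified={b.txt, c.txt, d.txt} staged={none}
After op 12 (git add d.txt): modified={b.txt, c.txt} staged={d.txt}
After op 13 (git commit): modified={b.txt, c.txt} staged={none}
After op 14 (modify a.txt): modified={a.txt, b.txt, c.txt} staged={none}
After op 15 (git add b.txt): modified={a.txt, c.txt} staged={b.txt}
After op 16 (modify d.txt): modified={a.txt, c.txt, d.txt} staged={b.txt}
After op 17 (modify b.txt): modified={a.txt, b.txt, c.txt, d.txt} staged={b.txt}
After op 18 (git add d.txt): modified={a.txt, b.txt, c.txt} staged={b.txt, d.txt}
After op 19 (modify a.txt): modified={a.txt, b.txt, c.txt} staged={b.txt, d.txt}
After op 20 (modify d.txt): modified={a.txt, b.txt, c.txt, d.txt} staged={b.txt, d.txt}
After op 21 (git reset b.txt): modified={a.txt, b.txt, c.txt, d.txt} staged={d.txt}
After op 22 (git reset d.txt): modified={a.txt, b.txt, c.txt, d.txt} staged={none}
After op 23 (git reset a.txt): modified={a.txt, b.txt, c.txt, d.txt} staged={none}
After op 24 (modify c.txt): modified={a.txt, b.txt, c.txt, d.txt} staged={none}
After op 25 (git add b.txt): modified={a.txt, c.txt, d.txt} staged={b.txt}
After op 26 (modify b.txt): modified={a.txt, b.txt, c.txt, d.txt} staged={b.txt}
After op 27 (git commit): modified={a.txt, b.txt, c.txt, d.txt} staged={none}
After op 28 (git add d.txt): modified={a.txt, b.txt, c.txt} staged={d.txt}
After op 29 (modify d.txt): modified={a.txt, b.txt, c.txt, d.txt} staged={d.txt}
Final staged set: {d.txt} -> count=1

Answer: 1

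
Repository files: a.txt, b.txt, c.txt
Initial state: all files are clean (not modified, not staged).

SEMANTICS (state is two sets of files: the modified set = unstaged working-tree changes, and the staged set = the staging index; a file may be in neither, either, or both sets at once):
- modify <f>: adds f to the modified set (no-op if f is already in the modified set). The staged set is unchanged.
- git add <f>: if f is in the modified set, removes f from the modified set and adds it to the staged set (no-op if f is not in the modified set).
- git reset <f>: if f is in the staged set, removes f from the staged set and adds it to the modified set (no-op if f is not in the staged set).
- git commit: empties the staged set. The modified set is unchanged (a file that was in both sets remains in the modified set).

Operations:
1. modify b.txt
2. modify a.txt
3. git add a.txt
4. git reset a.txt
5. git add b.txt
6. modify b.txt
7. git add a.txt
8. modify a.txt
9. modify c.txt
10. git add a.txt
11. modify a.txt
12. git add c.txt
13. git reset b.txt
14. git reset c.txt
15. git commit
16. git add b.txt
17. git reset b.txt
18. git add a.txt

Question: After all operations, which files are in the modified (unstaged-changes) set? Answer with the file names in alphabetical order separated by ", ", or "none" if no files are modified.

After op 1 (modify b.txt): modified={b.txt} staged={none}
After op 2 (modify a.txt): modified={a.txt, b.txt} staged={none}
After op 3 (git add a.txt): modified={b.txt} staged={a.txt}
After op 4 (git reset a.txt): modified={a.txt, b.txt} staged={none}
After op 5 (git add b.txt): modified={a.txt} staged={b.txt}
After op 6 (modify b.txt): modified={a.txt, b.txt} staged={b.txt}
After op 7 (git add a.txt): modified={b.txt} staged={a.txt, b.txt}
After op 8 (modify a.txt): modified={a.txt, b.txt} staged={a.txt, b.txt}
After op 9 (modify c.txt): modified={a.txt, b.txt, c.txt} staged={a.txt, b.txt}
After op 10 (git add a.txt): modified={b.txt, c.txt} staged={a.txt, b.txt}
After op 11 (modify a.txt): modified={a.txt, b.txt, c.txt} staged={a.txt, b.txt}
After op 12 (git add c.txt): modified={a.txt, b.txt} staged={a.txt, b.txt, c.txt}
After op 13 (git reset b.txt): modified={a.txt, b.txt} staged={a.txt, c.txt}
After op 14 (git reset c.txt): modified={a.txt, b.txt, c.txt} staged={a.txt}
After op 15 (git commit): modified={a.txt, b.txt, c.txt} staged={none}
After op 16 (git add b.txt): modified={a.txt, c.txt} staged={b.txt}
After op 17 (git reset b.txt): modified={a.txt, b.txt, c.txt} staged={none}
After op 18 (git add a.txt): modified={b.txt, c.txt} staged={a.txt}

Answer: b.txt, c.txt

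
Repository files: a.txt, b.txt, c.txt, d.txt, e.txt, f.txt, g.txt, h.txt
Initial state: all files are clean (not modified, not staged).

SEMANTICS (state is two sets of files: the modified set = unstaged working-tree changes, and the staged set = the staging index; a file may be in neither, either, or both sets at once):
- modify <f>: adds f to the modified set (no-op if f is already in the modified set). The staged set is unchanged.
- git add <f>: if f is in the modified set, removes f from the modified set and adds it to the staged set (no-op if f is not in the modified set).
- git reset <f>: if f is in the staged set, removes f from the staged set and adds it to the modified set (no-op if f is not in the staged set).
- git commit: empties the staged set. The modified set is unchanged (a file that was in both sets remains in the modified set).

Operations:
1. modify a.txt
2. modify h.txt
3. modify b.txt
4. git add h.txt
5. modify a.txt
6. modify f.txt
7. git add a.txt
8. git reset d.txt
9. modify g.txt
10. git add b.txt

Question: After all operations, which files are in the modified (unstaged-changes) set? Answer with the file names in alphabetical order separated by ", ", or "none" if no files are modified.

After op 1 (modify a.txt): modified={a.txt} staged={none}
After op 2 (modify h.txt): modified={a.txt, h.txt} staged={none}
After op 3 (modify b.txt): modified={a.txt, b.txt, h.txt} staged={none}
After op 4 (git add h.txt): modified={a.txt, b.txt} staged={h.txt}
After op 5 (modify a.txt): modified={a.txt, b.txt} staged={h.txt}
After op 6 (modify f.txt): modified={a.txt, b.txt, f.txt} staged={h.txt}
After op 7 (git add a.txt): modified={b.txt, f.txt} staged={a.txt, h.txt}
After op 8 (git reset d.txt): modified={b.txt, f.txt} staged={a.txt, h.txt}
After op 9 (modify g.txt): modified={b.txt, f.txt, g.txt} staged={a.txt, h.txt}
After op 10 (git add b.txt): modified={f.txt, g.txt} staged={a.txt, b.txt, h.txt}

Answer: f.txt, g.txt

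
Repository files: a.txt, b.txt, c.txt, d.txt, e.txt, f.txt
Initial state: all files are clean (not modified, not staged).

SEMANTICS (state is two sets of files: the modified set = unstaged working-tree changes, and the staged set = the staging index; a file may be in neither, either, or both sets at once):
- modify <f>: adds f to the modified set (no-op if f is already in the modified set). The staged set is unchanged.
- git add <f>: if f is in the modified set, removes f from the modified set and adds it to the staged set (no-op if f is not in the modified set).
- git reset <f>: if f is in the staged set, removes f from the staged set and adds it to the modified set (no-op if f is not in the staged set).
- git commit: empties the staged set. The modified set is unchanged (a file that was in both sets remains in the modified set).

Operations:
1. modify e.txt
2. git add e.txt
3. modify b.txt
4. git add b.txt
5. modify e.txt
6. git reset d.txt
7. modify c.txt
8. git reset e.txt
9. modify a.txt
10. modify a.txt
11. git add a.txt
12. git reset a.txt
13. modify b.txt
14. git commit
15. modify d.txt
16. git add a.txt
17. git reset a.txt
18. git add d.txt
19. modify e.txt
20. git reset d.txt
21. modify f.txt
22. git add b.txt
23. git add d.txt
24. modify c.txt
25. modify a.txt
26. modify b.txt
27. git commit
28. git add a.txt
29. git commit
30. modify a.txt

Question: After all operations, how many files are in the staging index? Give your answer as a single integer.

Answer: 0

Derivation:
After op 1 (modify e.txt): modified={e.txt} staged={none}
After op 2 (git add e.txt): modified={none} staged={e.txt}
After op 3 (modify b.txt): modified={b.txt} staged={e.txt}
After op 4 (git add b.txt): modified={none} staged={b.txt, e.txt}
After op 5 (modify e.txt): modified={e.txt} staged={b.txt, e.txt}
After op 6 (git reset d.txt): modified={e.txt} staged={b.txt, e.txt}
After op 7 (modify c.txt): modified={c.txt, e.txt} staged={b.txt, e.txt}
After op 8 (git reset e.txt): modified={c.txt, e.txt} staged={b.txt}
After op 9 (modify a.txt): modified={a.txt, c.txt, e.txt} staged={b.txt}
After op 10 (modify a.txt): modified={a.txt, c.txt, e.txt} staged={b.txt}
After op 11 (git add a.txt): modified={c.txt, e.txt} staged={a.txt, b.txt}
After op 12 (git reset a.txt): modified={a.txt, c.txt, e.txt} staged={b.txt}
After op 13 (modify b.txt): modified={a.txt, b.txt, c.txt, e.txt} staged={b.txt}
After op 14 (git commit): modified={a.txt, b.txt, c.txt, e.txt} staged={none}
After op 15 (modify d.txt): modified={a.txt, b.txt, c.txt, d.txt, e.txt} staged={none}
After op 16 (git add a.txt): modified={b.txt, c.txt, d.txt, e.txt} staged={a.txt}
After op 17 (git reset a.txt): modified={a.txt, b.txt, c.txt, d.txt, e.txt} staged={none}
After op 18 (git add d.txt): modified={a.txt, b.txt, c.txt, e.txt} staged={d.txt}
After op 19 (modify e.txt): modified={a.txt, b.txt, c.txt, e.txt} staged={d.txt}
After op 20 (git reset d.txt): modified={a.txt, b.txt, c.txt, d.txt, e.txt} staged={none}
After op 21 (modify f.txt): modified={a.txt, b.txt, c.txt, d.txt, e.txt, f.txt} staged={none}
After op 22 (git add b.txt): modified={a.txt, c.txt, d.txt, e.txt, f.txt} staged={b.txt}
After op 23 (git add d.txt): modified={a.txt, c.txt, e.txt, f.txt} staged={b.txt, d.txt}
After op 24 (modify c.txt): modified={a.txt, c.txt, e.txt, f.txt} staged={b.txt, d.txt}
After op 25 (modify a.txt): modified={a.txt, c.txt, e.txt, f.txt} staged={b.txt, d.txt}
After op 26 (modify b.txt): modified={a.txt, b.txt, c.txt, e.txt, f.txt} staged={b.txt, d.txt}
After op 27 (git commit): modified={a.txt, b.txt, c.txt, e.txt, f.txt} staged={none}
After op 28 (git add a.txt): modified={b.txt, c.txt, e.txt, f.txt} staged={a.txt}
After op 29 (git commit): modified={b.txt, c.txt, e.txt, f.txt} staged={none}
After op 30 (modify a.txt): modified={a.txt, b.txt, c.txt, e.txt, f.txt} staged={none}
Final staged set: {none} -> count=0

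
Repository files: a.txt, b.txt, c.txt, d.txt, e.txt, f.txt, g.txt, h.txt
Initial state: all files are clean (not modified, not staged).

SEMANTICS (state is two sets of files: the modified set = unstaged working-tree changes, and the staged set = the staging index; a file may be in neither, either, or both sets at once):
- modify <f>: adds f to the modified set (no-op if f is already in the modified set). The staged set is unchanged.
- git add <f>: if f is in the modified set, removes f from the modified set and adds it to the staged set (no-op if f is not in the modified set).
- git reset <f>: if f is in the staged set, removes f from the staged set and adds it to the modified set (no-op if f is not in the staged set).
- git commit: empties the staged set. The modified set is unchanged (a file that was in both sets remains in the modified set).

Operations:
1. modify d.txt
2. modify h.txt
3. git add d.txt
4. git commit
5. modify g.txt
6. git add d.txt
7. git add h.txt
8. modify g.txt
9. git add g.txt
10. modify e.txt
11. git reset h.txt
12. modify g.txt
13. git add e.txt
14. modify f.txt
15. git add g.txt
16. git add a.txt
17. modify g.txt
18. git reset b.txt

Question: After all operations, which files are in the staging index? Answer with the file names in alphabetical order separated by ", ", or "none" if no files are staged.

Answer: e.txt, g.txt

Derivation:
After op 1 (modify d.txt): modified={d.txt} staged={none}
After op 2 (modify h.txt): modified={d.txt, h.txt} staged={none}
After op 3 (git add d.txt): modified={h.txt} staged={d.txt}
After op 4 (git commit): modified={h.txt} staged={none}
After op 5 (modify g.txt): modified={g.txt, h.txt} staged={none}
After op 6 (git add d.txt): modified={g.txt, h.txt} staged={none}
After op 7 (git add h.txt): modified={g.txt} staged={h.txt}
After op 8 (modify g.txt): modified={g.txt} staged={h.txt}
After op 9 (git add g.txt): modified={none} staged={g.txt, h.txt}
After op 10 (modify e.txt): modified={e.txt} staged={g.txt, h.txt}
After op 11 (git reset h.txt): modified={e.txt, h.txt} staged={g.txt}
After op 12 (modify g.txt): modified={e.txt, g.txt, h.txt} staged={g.txt}
After op 13 (git add e.txt): modified={g.txt, h.txt} staged={e.txt, g.txt}
After op 14 (modify f.txt): modified={f.txt, g.txt, h.txt} staged={e.txt, g.txt}
After op 15 (git add g.txt): modified={f.txt, h.txt} staged={e.txt, g.txt}
After op 16 (git add a.txt): modified={f.txt, h.txt} staged={e.txt, g.txt}
After op 17 (modify g.txt): modified={f.txt, g.txt, h.txt} staged={e.txt, g.txt}
After op 18 (git reset b.txt): modified={f.txt, g.txt, h.txt} staged={e.txt, g.txt}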